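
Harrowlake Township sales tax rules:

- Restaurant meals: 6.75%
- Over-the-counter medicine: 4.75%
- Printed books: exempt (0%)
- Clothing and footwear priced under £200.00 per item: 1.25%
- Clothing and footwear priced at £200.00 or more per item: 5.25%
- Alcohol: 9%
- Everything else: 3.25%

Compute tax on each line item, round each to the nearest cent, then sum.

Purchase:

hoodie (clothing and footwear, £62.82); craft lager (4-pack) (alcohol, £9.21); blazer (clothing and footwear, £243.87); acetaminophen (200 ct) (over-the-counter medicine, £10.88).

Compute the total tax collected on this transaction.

Hoodie £62.82: clothing and footwear, under £200.00 → 1.25% → £0.79
Craft lager (4-pack) £9.21: alcohol → 9% → £0.83
Blazer £243.87: clothing and footwear, £200.00 or more → 5.25% → £12.80
Acetaminophen (200 ct) £10.88: over-the-counter medicine → 4.75% → £0.52
Total tax = £0.79 + £0.83 + £12.80 + £0.52 = £14.94

£14.94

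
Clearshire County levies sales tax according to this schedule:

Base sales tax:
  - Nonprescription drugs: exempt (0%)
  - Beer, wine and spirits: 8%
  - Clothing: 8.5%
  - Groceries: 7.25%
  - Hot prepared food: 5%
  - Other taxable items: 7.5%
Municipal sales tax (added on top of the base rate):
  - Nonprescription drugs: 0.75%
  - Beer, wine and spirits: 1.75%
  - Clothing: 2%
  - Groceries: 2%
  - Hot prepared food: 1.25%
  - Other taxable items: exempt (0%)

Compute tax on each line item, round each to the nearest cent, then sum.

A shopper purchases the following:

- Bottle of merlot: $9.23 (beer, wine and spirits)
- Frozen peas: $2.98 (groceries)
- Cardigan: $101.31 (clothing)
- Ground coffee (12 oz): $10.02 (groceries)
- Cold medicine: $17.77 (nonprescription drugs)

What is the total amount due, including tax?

$154.19

Bottle of merlot $9.23: beer, wine and spirits → 8% + 1.75% municipal = 9.75% → $0.90
Frozen peas $2.98: groceries → 7.25% + 2% municipal = 9.25% → $0.28
Cardigan $101.31: clothing → 8.5% + 2% municipal = 10.5% → $10.64
Ground coffee (12 oz) $10.02: groceries → 7.25% + 2% municipal = 9.25% → $0.93
Cold medicine $17.77: nonprescription drugs → 0% + 0.75% municipal = 0.75% → $0.13
Subtotal = $141.31; tax = $12.88; total due = $154.19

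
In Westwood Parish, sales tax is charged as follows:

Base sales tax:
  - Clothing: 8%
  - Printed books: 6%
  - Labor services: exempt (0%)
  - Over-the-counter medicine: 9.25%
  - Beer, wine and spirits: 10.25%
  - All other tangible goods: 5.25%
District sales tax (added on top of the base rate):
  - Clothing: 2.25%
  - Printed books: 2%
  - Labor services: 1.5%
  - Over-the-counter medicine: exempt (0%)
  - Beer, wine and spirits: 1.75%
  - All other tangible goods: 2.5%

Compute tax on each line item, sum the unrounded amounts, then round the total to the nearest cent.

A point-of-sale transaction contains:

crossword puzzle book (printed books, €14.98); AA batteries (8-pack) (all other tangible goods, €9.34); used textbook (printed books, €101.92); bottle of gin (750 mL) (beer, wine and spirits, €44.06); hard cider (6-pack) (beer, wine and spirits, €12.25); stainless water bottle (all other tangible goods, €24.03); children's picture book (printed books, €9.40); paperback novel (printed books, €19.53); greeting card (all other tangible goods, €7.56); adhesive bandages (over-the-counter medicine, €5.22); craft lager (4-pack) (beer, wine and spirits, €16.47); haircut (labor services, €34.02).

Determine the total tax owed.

€24.57

Crossword puzzle book €14.98: printed books → 6% + 2% district = 8% → €1.1984
AA batteries (8-pack) €9.34: all other tangible goods → 5.25% + 2.5% district = 7.75% → €0.72385
Used textbook €101.92: printed books → 6% + 2% district = 8% → €8.1536
Bottle of gin (750 mL) €44.06: beer, wine and spirits → 10.25% + 1.75% district = 12% → €5.2872
Hard cider (6-pack) €12.25: beer, wine and spirits → 10.25% + 1.75% district = 12% → €1.47
Stainless water bottle €24.03: all other tangible goods → 5.25% + 2.5% district = 7.75% → €1.862325
Children's picture book €9.40: printed books → 6% + 2% district = 8% → €0.752
Paperback novel €19.53: printed books → 6% + 2% district = 8% → €1.5624
Greeting card €7.56: all other tangible goods → 5.25% + 2.5% district = 7.75% → €0.5859
Adhesive bandages €5.22: over-the-counter medicine → 9.25% + 0% district = 9.25% → €0.48285
Craft lager (4-pack) €16.47: beer, wine and spirits → 10.25% + 1.75% district = 12% → €1.9764
Haircut €34.02: labor services → 0% + 1.5% district = 1.5% → €0.5103
Unrounded tax sum = €24.565225 → €24.57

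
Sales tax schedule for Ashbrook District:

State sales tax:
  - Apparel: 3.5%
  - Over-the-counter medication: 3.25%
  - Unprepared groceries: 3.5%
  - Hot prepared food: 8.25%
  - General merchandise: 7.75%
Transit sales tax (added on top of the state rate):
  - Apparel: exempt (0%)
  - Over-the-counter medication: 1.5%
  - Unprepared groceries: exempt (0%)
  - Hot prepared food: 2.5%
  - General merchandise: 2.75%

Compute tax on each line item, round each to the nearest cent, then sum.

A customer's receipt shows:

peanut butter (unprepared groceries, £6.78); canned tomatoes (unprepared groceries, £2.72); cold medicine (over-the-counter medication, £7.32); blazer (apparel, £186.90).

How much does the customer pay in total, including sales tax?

Peanut butter £6.78: unprepared groceries → 3.5% + 0% transit = 3.5% → £0.24
Canned tomatoes £2.72: unprepared groceries → 3.5% + 0% transit = 3.5% → £0.10
Cold medicine £7.32: over-the-counter medication → 3.25% + 1.5% transit = 4.75% → £0.35
Blazer £186.90: apparel → 3.5% + 0% transit = 3.5% → £6.54
Subtotal = £203.72; tax = £7.23; total due = £210.95

£210.95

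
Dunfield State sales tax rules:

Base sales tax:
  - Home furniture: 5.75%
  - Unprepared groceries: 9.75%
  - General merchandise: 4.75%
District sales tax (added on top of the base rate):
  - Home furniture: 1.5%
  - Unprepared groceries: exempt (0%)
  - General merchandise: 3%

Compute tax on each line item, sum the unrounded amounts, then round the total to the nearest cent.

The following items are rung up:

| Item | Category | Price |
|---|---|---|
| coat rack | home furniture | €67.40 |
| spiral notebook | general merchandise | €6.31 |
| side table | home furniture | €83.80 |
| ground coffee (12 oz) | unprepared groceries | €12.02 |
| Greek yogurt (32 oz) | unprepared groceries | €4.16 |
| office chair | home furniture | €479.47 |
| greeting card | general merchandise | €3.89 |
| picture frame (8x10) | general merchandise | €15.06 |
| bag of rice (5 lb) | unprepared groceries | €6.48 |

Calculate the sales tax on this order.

€49.89

Coat rack €67.40: home furniture → 5.75% + 1.5% district = 7.25% → €4.8865
Spiral notebook €6.31: general merchandise → 4.75% + 3% district = 7.75% → €0.489025
Side table €83.80: home furniture → 5.75% + 1.5% district = 7.25% → €6.0755
Ground coffee (12 oz) €12.02: unprepared groceries → 9.75% + 0% district = 9.75% → €1.17195
Greek yogurt (32 oz) €4.16: unprepared groceries → 9.75% + 0% district = 9.75% → €0.4056
Office chair €479.47: home furniture → 5.75% + 1.5% district = 7.25% → €34.761575
Greeting card €3.89: general merchandise → 4.75% + 3% district = 7.75% → €0.301475
Picture frame (8x10) €15.06: general merchandise → 4.75% + 3% district = 7.75% → €1.16715
Bag of rice (5 lb) €6.48: unprepared groceries → 9.75% + 0% district = 9.75% → €0.6318
Unrounded tax sum = €49.890575 → €49.89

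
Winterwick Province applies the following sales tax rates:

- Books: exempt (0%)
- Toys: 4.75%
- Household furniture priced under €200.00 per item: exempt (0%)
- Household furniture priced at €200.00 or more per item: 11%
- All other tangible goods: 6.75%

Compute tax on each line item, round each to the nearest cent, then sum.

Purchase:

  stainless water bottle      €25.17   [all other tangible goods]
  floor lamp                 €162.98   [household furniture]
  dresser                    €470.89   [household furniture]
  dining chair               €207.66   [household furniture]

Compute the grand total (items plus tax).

€943.04

Stainless water bottle €25.17: all other tangible goods → 6.75% → €1.70
Floor lamp €162.98: household furniture, under €200.00 → 0% → €0.00
Dresser €470.89: household furniture, €200.00 or more → 11% → €51.80
Dining chair €207.66: household furniture, €200.00 or more → 11% → €22.84
Subtotal = €866.70; tax = €76.34; total due = €943.04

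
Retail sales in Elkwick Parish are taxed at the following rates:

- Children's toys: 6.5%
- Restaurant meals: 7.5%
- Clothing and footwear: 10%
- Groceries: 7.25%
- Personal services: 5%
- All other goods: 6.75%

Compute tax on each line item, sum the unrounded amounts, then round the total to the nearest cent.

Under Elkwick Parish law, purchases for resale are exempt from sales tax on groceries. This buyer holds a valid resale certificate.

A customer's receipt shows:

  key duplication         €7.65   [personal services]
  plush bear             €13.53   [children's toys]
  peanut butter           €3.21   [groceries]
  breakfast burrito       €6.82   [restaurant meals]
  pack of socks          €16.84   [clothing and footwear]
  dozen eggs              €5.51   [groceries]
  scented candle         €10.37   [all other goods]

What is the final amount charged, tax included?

€68.09

Key duplication €7.65: personal services → 5% → €0.3825
Plush bear €13.53: children's toys → 6.5% → €0.87945
Peanut butter €3.21: groceries, buyer-exempt → 0% → €0.00
Breakfast burrito €6.82: restaurant meals → 7.5% → €0.5115
Pack of socks €16.84: clothing and footwear → 10% → €1.684
Dozen eggs €5.51: groceries, buyer-exempt → 0% → €0.00
Scented candle €10.37: all other goods → 6.75% → €0.699975
Subtotal = €63.93; unrounded tax = €4.157425 → €4.16; total due = €68.09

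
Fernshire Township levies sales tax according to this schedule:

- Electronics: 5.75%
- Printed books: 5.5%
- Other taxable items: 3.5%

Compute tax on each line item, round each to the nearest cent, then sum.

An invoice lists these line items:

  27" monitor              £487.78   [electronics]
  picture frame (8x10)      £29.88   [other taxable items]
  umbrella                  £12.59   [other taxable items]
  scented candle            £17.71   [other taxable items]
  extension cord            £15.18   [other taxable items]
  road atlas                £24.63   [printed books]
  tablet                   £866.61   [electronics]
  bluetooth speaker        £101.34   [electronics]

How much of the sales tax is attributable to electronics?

£83.71

27" monitor £487.78: electronics → 5.75% → £28.05
Tablet £866.61: electronics → 5.75% → £49.83
Bluetooth speaker £101.34: electronics → 5.75% → £5.83
Tax on electronics = £28.05 + £49.83 + £5.83 = £83.71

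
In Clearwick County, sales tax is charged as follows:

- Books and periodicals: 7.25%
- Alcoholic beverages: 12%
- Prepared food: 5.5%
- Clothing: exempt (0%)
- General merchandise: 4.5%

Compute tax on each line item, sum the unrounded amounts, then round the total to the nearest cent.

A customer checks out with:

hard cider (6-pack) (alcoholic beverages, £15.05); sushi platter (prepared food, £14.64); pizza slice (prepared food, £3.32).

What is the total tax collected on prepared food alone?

Sushi platter £14.64: prepared food → 5.5% → £0.8052
Pizza slice £3.32: prepared food → 5.5% → £0.1826
Tax on prepared food: unrounded sum = £0.9878 → £0.99

£0.99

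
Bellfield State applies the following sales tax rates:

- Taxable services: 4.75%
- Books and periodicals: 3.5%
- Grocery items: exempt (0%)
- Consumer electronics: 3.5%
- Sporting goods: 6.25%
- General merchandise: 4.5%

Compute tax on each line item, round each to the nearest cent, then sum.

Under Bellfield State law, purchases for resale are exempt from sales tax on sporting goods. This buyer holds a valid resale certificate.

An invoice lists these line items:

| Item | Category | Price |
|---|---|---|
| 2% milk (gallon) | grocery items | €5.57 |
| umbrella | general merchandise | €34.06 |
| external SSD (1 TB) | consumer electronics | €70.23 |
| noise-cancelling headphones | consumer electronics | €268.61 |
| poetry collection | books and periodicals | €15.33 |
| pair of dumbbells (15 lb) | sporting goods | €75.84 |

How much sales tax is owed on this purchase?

€13.93

2% milk (gallon) €5.57: grocery items → 0% → €0.00
Umbrella €34.06: general merchandise → 4.5% → €1.53
External SSD (1 TB) €70.23: consumer electronics → 3.5% → €2.46
Noise-cancelling headphones €268.61: consumer electronics → 3.5% → €9.40
Poetry collection €15.33: books and periodicals → 3.5% → €0.54
Pair of dumbbells (15 lb) €75.84: sporting goods, buyer-exempt → 0% → €0.00
Total tax = €1.53 + €2.46 + €9.40 + €0.54 = €13.93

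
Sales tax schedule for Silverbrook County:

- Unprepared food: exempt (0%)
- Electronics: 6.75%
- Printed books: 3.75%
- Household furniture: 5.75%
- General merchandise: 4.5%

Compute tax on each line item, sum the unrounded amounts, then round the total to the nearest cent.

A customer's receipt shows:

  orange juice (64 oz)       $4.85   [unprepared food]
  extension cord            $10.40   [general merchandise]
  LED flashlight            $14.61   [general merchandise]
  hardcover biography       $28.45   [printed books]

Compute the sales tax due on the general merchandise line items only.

$1.13

Extension cord $10.40: general merchandise → 4.5% → $0.468
LED flashlight $14.61: general merchandise → 4.5% → $0.65745
Tax on general merchandise: unrounded sum = $1.12545 → $1.13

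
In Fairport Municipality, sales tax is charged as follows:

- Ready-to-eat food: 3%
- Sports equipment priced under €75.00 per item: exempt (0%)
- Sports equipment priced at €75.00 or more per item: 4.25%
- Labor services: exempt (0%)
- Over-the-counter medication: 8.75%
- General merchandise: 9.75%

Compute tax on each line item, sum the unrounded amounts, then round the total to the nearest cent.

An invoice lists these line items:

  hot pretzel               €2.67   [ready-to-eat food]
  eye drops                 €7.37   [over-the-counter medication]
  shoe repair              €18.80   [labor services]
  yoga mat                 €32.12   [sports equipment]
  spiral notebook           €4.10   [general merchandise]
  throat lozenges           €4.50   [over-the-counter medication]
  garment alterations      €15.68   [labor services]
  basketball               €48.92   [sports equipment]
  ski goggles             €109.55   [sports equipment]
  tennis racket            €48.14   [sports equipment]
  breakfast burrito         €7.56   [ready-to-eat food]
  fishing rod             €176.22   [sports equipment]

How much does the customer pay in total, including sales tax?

Hot pretzel €2.67: ready-to-eat food → 3% → €0.0801
Eye drops €7.37: over-the-counter medication → 8.75% → €0.644875
Shoe repair €18.80: labor services → 0% → €0.00
Yoga mat €32.12: sports equipment, under €75.00 → 0% → €0.00
Spiral notebook €4.10: general merchandise → 9.75% → €0.39975
Throat lozenges €4.50: over-the-counter medication → 8.75% → €0.39375
Garment alterations €15.68: labor services → 0% → €0.00
Basketball €48.92: sports equipment, under €75.00 → 0% → €0.00
Ski goggles €109.55: sports equipment, €75.00 or more → 4.25% → €4.655875
Tennis racket €48.14: sports equipment, under €75.00 → 0% → €0.00
Breakfast burrito €7.56: ready-to-eat food → 3% → €0.2268
Fishing rod €176.22: sports equipment, €75.00 or more → 4.25% → €7.48935
Subtotal = €475.63; unrounded tax = €13.8905 → €13.89; total due = €489.52

€489.52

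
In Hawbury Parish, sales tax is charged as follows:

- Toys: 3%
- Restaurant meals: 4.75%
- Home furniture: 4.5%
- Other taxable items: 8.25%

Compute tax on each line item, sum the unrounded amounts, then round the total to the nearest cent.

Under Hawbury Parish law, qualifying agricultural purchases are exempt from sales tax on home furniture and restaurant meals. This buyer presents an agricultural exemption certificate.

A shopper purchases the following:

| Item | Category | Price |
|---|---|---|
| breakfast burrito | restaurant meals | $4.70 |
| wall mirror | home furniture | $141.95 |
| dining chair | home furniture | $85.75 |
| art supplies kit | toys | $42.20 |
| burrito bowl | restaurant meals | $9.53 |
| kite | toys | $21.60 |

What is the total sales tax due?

$1.91

Breakfast burrito $4.70: restaurant meals, buyer-exempt → 0% → $0.00
Wall mirror $141.95: home furniture, buyer-exempt → 0% → $0.00
Dining chair $85.75: home furniture, buyer-exempt → 0% → $0.00
Art supplies kit $42.20: toys → 3% → $1.266
Burrito bowl $9.53: restaurant meals, buyer-exempt → 0% → $0.00
Kite $21.60: toys → 3% → $0.648
Unrounded tax sum = $1.914 → $1.91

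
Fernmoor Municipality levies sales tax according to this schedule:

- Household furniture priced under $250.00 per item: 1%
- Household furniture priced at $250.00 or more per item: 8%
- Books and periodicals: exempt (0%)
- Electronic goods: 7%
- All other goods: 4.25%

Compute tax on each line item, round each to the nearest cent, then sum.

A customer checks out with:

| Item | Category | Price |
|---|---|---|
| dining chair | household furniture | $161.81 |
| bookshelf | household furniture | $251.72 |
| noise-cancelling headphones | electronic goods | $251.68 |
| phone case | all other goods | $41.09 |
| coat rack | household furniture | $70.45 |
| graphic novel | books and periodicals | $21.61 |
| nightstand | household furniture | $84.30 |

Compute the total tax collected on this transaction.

Dining chair $161.81: household furniture, under $250.00 → 1% → $1.62
Bookshelf $251.72: household furniture, $250.00 or more → 8% → $20.14
Noise-cancelling headphones $251.68: electronic goods → 7% → $17.62
Phone case $41.09: all other goods → 4.25% → $1.75
Coat rack $70.45: household furniture, under $250.00 → 1% → $0.70
Graphic novel $21.61: books and periodicals → 0% → $0.00
Nightstand $84.30: household furniture, under $250.00 → 1% → $0.84
Total tax = $1.62 + $20.14 + $17.62 + $1.75 + $0.70 + $0.84 = $42.67

$42.67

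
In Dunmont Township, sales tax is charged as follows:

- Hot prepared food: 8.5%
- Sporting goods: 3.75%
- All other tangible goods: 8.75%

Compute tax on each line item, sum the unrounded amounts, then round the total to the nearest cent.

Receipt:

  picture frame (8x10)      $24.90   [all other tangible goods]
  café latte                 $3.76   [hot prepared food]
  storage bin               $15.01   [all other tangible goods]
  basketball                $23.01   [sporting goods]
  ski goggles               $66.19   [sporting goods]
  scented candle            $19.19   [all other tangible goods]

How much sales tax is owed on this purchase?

Picture frame (8x10) $24.90: all other tangible goods → 8.75% → $2.17875
Café latte $3.76: hot prepared food → 8.5% → $0.3196
Storage bin $15.01: all other tangible goods → 8.75% → $1.313375
Basketball $23.01: sporting goods → 3.75% → $0.862875
Ski goggles $66.19: sporting goods → 3.75% → $2.482125
Scented candle $19.19: all other tangible goods → 8.75% → $1.679125
Unrounded tax sum = $8.83585 → $8.84

$8.84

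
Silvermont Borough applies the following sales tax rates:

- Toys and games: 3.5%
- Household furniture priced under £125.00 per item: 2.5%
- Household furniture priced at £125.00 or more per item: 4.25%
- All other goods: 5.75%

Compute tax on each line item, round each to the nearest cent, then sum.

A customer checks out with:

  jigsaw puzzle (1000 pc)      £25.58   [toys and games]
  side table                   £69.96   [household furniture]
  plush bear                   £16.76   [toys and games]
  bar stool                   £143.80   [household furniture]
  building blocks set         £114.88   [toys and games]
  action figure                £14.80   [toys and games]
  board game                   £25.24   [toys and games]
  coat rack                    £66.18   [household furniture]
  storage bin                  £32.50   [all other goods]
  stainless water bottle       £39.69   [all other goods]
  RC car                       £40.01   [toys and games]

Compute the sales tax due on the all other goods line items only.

£4.15

Storage bin £32.50: all other goods → 5.75% → £1.87
Stainless water bottle £39.69: all other goods → 5.75% → £2.28
Tax on all other goods = £1.87 + £2.28 = £4.15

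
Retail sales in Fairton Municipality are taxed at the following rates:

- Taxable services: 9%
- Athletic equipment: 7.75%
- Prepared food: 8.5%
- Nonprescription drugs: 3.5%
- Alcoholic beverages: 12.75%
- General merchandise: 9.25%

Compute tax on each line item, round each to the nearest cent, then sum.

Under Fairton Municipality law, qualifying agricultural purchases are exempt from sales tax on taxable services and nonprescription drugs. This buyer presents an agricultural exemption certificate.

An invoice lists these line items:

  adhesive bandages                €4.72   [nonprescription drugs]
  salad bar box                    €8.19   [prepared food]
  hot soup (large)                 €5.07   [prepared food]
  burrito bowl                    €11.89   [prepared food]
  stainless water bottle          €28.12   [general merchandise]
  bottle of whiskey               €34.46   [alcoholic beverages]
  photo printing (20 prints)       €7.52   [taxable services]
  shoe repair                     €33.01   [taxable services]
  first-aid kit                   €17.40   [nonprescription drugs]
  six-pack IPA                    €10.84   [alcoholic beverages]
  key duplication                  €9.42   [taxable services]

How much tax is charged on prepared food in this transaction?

Salad bar box €8.19: prepared food → 8.5% → €0.70
Hot soup (large) €5.07: prepared food → 8.5% → €0.43
Burrito bowl €11.89: prepared food → 8.5% → €1.01
Tax on prepared food = €0.70 + €0.43 + €1.01 = €2.14

€2.14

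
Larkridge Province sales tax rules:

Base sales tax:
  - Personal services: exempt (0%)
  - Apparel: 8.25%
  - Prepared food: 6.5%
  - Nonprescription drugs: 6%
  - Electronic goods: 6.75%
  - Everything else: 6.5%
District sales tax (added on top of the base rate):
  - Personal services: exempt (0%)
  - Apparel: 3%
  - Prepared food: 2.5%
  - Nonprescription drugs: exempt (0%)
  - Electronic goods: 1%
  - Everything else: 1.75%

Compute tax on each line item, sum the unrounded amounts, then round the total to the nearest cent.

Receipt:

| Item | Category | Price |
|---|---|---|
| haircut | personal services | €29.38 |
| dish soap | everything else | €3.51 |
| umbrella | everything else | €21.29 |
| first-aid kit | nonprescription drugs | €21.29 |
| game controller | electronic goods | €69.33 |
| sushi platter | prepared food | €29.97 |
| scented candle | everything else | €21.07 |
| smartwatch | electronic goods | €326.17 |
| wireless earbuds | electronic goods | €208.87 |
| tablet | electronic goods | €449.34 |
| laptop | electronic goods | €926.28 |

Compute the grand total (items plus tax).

Haircut €29.38: personal services → 0% + 0% district = 0% → €0.00
Dish soap €3.51: everything else → 6.5% + 1.75% district = 8.25% → €0.289575
Umbrella €21.29: everything else → 6.5% + 1.75% district = 8.25% → €1.756425
First-aid kit €21.29: nonprescription drugs → 6% + 0% district = 6% → €1.2774
Game controller €69.33: electronic goods → 6.75% + 1% district = 7.75% → €5.373075
Sushi platter €29.97: prepared food → 6.5% + 2.5% district = 9% → €2.6973
Scented candle €21.07: everything else → 6.5% + 1.75% district = 8.25% → €1.738275
Smartwatch €326.17: electronic goods → 6.75% + 1% district = 7.75% → €25.278175
Wireless earbuds €208.87: electronic goods → 6.75% + 1% district = 7.75% → €16.187425
Tablet €449.34: electronic goods → 6.75% + 1% district = 7.75% → €34.82385
Laptop €926.28: electronic goods → 6.75% + 1% district = 7.75% → €71.7867
Subtotal = €2106.50; unrounded tax = €161.2082 → €161.21; total due = €2267.71

€2267.71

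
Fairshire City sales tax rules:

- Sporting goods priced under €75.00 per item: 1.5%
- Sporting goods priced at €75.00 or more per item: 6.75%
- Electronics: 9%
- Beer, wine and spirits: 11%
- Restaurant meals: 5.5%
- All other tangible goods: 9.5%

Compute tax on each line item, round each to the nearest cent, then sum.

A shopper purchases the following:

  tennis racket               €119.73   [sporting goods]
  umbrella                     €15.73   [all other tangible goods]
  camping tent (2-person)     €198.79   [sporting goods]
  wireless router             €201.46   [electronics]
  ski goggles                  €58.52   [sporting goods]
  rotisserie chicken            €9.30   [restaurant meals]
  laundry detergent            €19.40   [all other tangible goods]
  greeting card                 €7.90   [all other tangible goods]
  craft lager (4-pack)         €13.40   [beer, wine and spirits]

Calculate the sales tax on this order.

€46.57

Tennis racket €119.73: sporting goods, €75.00 or more → 6.75% → €8.08
Umbrella €15.73: all other tangible goods → 9.5% → €1.49
Camping tent (2-person) €198.79: sporting goods, €75.00 or more → 6.75% → €13.42
Wireless router €201.46: electronics → 9% → €18.13
Ski goggles €58.52: sporting goods, under €75.00 → 1.5% → €0.88
Rotisserie chicken €9.30: restaurant meals → 5.5% → €0.51
Laundry detergent €19.40: all other tangible goods → 9.5% → €1.84
Greeting card €7.90: all other tangible goods → 9.5% → €0.75
Craft lager (4-pack) €13.40: beer, wine and spirits → 11% → €1.47
Total tax = €8.08 + €1.49 + €13.42 + €18.13 + €0.88 + €0.51 + €1.84 + €0.75 + €1.47 = €46.57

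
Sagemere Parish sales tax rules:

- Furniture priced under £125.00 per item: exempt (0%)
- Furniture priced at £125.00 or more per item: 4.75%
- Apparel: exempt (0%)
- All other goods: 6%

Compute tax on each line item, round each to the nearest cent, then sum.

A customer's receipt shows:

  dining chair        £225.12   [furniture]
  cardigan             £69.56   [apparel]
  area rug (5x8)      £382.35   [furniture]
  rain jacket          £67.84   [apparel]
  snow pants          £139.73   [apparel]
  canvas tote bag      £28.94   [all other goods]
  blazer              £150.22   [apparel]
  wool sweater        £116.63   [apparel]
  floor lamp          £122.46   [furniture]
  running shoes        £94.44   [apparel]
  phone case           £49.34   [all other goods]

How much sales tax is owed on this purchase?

Dining chair £225.12: furniture, £125.00 or more → 4.75% → £10.69
Cardigan £69.56: apparel → 0% → £0.00
Area rug (5x8) £382.35: furniture, £125.00 or more → 4.75% → £18.16
Rain jacket £67.84: apparel → 0% → £0.00
Snow pants £139.73: apparel → 0% → £0.00
Canvas tote bag £28.94: all other goods → 6% → £1.74
Blazer £150.22: apparel → 0% → £0.00
Wool sweater £116.63: apparel → 0% → £0.00
Floor lamp £122.46: furniture, under £125.00 → 0% → £0.00
Running shoes £94.44: apparel → 0% → £0.00
Phone case £49.34: all other goods → 6% → £2.96
Total tax = £10.69 + £18.16 + £1.74 + £2.96 = £33.55

£33.55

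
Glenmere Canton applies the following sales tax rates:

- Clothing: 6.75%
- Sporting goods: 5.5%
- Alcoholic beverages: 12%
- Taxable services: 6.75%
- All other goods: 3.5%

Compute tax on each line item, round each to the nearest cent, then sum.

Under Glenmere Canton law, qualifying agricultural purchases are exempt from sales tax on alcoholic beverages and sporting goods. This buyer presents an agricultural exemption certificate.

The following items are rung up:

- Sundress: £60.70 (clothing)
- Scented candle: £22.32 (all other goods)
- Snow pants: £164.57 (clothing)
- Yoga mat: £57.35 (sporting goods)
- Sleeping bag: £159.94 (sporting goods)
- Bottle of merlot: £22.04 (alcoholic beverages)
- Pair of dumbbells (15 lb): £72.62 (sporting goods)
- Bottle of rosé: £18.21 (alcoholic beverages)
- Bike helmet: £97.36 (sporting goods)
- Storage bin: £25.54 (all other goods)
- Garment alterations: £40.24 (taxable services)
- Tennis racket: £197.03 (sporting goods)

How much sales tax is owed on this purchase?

Sundress £60.70: clothing → 6.75% → £4.10
Scented candle £22.32: all other goods → 3.5% → £0.78
Snow pants £164.57: clothing → 6.75% → £11.11
Yoga mat £57.35: sporting goods, buyer-exempt → 0% → £0.00
Sleeping bag £159.94: sporting goods, buyer-exempt → 0% → £0.00
Bottle of merlot £22.04: alcoholic beverages, buyer-exempt → 0% → £0.00
Pair of dumbbells (15 lb) £72.62: sporting goods, buyer-exempt → 0% → £0.00
Bottle of rosé £18.21: alcoholic beverages, buyer-exempt → 0% → £0.00
Bike helmet £97.36: sporting goods, buyer-exempt → 0% → £0.00
Storage bin £25.54: all other goods → 3.5% → £0.89
Garment alterations £40.24: taxable services → 6.75% → £2.72
Tennis racket £197.03: sporting goods, buyer-exempt → 0% → £0.00
Total tax = £4.10 + £0.78 + £11.11 + £0.89 + £2.72 = £19.60

£19.60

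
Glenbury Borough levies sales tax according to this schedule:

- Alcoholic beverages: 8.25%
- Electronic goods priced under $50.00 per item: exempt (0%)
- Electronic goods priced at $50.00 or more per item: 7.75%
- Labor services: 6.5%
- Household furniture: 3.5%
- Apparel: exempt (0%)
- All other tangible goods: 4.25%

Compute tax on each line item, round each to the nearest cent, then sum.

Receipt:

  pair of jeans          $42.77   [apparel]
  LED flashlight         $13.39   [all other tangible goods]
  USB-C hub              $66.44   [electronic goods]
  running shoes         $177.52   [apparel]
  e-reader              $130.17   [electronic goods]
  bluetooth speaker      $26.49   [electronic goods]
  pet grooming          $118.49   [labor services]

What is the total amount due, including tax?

Pair of jeans $42.77: apparel → 0% → $0.00
LED flashlight $13.39: all other tangible goods → 4.25% → $0.57
USB-C hub $66.44: electronic goods, $50.00 or more → 7.75% → $5.15
Running shoes $177.52: apparel → 0% → $0.00
E-reader $130.17: electronic goods, $50.00 or more → 7.75% → $10.09
Bluetooth speaker $26.49: electronic goods, under $50.00 → 0% → $0.00
Pet grooming $118.49: labor services → 6.5% → $7.70
Subtotal = $575.27; tax = $23.51; total due = $598.78

$598.78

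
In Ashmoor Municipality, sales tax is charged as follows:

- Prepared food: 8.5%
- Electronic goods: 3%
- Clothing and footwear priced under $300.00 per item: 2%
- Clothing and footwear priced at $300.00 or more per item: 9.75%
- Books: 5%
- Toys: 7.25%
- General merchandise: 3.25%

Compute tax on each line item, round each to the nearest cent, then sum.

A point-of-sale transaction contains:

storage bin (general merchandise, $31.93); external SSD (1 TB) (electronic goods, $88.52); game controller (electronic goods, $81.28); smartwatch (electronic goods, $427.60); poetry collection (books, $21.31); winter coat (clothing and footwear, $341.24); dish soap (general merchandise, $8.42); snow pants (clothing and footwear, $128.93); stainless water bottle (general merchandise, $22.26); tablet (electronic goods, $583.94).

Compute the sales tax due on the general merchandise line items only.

$2.03

Storage bin $31.93: general merchandise → 3.25% → $1.04
Dish soap $8.42: general merchandise → 3.25% → $0.27
Stainless water bottle $22.26: general merchandise → 3.25% → $0.72
Tax on general merchandise = $1.04 + $0.27 + $0.72 = $2.03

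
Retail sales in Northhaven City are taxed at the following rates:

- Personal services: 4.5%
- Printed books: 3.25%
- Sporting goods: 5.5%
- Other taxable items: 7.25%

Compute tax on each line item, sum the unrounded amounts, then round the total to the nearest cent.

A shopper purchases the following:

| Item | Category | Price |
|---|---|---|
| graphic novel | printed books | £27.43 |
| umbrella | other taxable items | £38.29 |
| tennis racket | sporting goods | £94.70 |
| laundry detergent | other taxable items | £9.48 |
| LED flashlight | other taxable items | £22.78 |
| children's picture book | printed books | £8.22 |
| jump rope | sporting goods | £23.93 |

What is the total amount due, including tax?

£237.63

Graphic novel £27.43: printed books → 3.25% → £0.891475
Umbrella £38.29: other taxable items → 7.25% → £2.776025
Tennis racket £94.70: sporting goods → 5.5% → £5.2085
Laundry detergent £9.48: other taxable items → 7.25% → £0.6873
LED flashlight £22.78: other taxable items → 7.25% → £1.65155
Children's picture book £8.22: printed books → 3.25% → £0.26715
Jump rope £23.93: sporting goods → 5.5% → £1.31615
Subtotal = £224.83; unrounded tax = £12.79815 → £12.80; total due = £237.63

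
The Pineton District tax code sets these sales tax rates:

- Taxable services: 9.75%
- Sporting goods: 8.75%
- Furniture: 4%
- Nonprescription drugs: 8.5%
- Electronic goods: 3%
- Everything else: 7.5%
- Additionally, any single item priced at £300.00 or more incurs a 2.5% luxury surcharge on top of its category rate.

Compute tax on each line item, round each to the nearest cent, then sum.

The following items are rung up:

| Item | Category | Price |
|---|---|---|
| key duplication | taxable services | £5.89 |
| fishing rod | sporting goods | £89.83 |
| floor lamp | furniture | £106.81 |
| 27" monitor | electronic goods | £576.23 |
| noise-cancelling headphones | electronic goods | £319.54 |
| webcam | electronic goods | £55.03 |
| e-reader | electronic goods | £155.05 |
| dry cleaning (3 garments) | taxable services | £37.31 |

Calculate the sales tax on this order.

£71.90

Key duplication £5.89: taxable services → 9.75% → £0.57
Fishing rod £89.83: sporting goods → 8.75% → £7.86
Floor lamp £106.81: furniture → 4% → £4.27
27" monitor £576.23: electronic goods → 3% + 2.5% surcharge = 5.5% → £31.69
Noise-cancelling headphones £319.54: electronic goods → 3% + 2.5% surcharge = 5.5% → £17.57
Webcam £55.03: electronic goods → 3% → £1.65
E-reader £155.05: electronic goods → 3% → £4.65
Dry cleaning (3 garments) £37.31: taxable services → 9.75% → £3.64
Total tax = £0.57 + £7.86 + £4.27 + £31.69 + £17.57 + £1.65 + £4.65 + £3.64 = £71.90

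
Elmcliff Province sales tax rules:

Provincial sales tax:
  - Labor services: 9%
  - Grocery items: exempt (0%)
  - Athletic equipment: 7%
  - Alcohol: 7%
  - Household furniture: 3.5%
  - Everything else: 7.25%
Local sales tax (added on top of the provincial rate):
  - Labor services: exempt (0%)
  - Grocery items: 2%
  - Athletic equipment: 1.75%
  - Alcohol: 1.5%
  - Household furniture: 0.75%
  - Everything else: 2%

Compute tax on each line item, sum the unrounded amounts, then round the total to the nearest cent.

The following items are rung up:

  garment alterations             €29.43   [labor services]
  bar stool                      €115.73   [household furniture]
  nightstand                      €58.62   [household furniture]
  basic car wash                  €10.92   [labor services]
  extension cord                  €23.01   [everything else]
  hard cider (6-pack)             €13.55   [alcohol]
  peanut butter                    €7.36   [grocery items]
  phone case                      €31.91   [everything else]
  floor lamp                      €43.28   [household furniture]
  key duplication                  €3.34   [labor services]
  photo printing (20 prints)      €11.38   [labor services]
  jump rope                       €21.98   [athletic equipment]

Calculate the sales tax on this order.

€22.51

Garment alterations €29.43: labor services → 9% + 0% local = 9% → €2.6487
Bar stool €115.73: household furniture → 3.5% + 0.75% local = 4.25% → €4.918525
Nightstand €58.62: household furniture → 3.5% + 0.75% local = 4.25% → €2.49135
Basic car wash €10.92: labor services → 9% + 0% local = 9% → €0.9828
Extension cord €23.01: everything else → 7.25% + 2% local = 9.25% → €2.128425
Hard cider (6-pack) €13.55: alcohol → 7% + 1.5% local = 8.5% → €1.15175
Peanut butter €7.36: grocery items → 0% + 2% local = 2% → €0.1472
Phone case €31.91: everything else → 7.25% + 2% local = 9.25% → €2.951675
Floor lamp €43.28: household furniture → 3.5% + 0.75% local = 4.25% → €1.8394
Key duplication €3.34: labor services → 9% + 0% local = 9% → €0.3006
Photo printing (20 prints) €11.38: labor services → 9% + 0% local = 9% → €1.0242
Jump rope €21.98: athletic equipment → 7% + 1.75% local = 8.75% → €1.92325
Unrounded tax sum = €22.507875 → €22.51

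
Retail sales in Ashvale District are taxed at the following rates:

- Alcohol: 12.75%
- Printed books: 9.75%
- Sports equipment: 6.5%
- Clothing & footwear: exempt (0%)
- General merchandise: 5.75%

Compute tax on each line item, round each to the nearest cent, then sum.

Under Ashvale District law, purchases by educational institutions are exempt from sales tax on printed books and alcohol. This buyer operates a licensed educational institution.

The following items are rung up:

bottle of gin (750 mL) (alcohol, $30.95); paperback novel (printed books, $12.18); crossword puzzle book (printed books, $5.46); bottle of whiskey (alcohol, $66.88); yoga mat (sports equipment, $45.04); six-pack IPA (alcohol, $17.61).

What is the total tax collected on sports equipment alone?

$2.93

Yoga mat $45.04: sports equipment → 6.5% → $2.93
Tax on sports equipment = $2.93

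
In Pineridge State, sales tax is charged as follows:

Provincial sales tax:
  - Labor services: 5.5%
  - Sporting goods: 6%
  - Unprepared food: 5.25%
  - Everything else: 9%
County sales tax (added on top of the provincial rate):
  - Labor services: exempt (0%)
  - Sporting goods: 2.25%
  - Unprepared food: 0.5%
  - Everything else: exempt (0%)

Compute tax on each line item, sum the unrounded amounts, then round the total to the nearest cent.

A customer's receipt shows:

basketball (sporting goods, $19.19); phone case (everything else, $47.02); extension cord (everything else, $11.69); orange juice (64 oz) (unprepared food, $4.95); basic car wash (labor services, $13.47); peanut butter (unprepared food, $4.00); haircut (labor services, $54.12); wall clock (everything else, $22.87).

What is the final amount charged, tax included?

Basketball $19.19: sporting goods → 6% + 2.25% county = 8.25% → $1.583175
Phone case $47.02: everything else → 9% + 0% county = 9% → $4.2318
Extension cord $11.69: everything else → 9% + 0% county = 9% → $1.0521
Orange juice (64 oz) $4.95: unprepared food → 5.25% + 0.5% county = 5.75% → $0.284625
Basic car wash $13.47: labor services → 5.5% + 0% county = 5.5% → $0.74085
Peanut butter $4.00: unprepared food → 5.25% + 0.5% county = 5.75% → $0.23
Haircut $54.12: labor services → 5.5% + 0% county = 5.5% → $2.9766
Wall clock $22.87: everything else → 9% + 0% county = 9% → $2.0583
Subtotal = $177.31; unrounded tax = $13.15745 → $13.16; total due = $190.47

$190.47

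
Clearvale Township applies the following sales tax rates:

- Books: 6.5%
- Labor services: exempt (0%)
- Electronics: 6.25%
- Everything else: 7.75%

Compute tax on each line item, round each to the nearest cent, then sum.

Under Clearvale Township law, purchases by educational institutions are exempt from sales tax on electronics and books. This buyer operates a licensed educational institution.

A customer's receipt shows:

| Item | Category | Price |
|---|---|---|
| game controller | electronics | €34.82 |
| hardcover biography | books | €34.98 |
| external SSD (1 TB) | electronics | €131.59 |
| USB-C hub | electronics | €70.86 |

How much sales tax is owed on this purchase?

€0.00

Game controller €34.82: electronics, buyer-exempt → 0% → €0.00
Hardcover biography €34.98: books, buyer-exempt → 0% → €0.00
External SSD (1 TB) €131.59: electronics, buyer-exempt → 0% → €0.00
USB-C hub €70.86: electronics, buyer-exempt → 0% → €0.00
Total tax = €0.00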